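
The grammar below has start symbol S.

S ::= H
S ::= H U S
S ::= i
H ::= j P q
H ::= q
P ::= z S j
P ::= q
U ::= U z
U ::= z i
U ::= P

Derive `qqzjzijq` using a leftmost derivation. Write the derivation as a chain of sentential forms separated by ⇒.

S ⇒ HUS   [S ::= H U S]
HUS ⇒ qUS   [H ::= q]
qUS ⇒ qUzS   [U ::= U z]
qUzS ⇒ qPzS   [U ::= P]
qPzS ⇒ qqzS   [P ::= q]
qqzS ⇒ qqzH   [S ::= H]
qqzH ⇒ qqzjPq   [H ::= j P q]
qqzjPq ⇒ qqzjzSjq   [P ::= z S j]
qqzjzSjq ⇒ qqzjzijq   [S ::= i]

S ⇒ HUS ⇒ qUS ⇒ qUzS ⇒ qPzS ⇒ qqzS ⇒ qqzH ⇒ qqzjPq ⇒ qqzjzSjq ⇒ qqzjzijq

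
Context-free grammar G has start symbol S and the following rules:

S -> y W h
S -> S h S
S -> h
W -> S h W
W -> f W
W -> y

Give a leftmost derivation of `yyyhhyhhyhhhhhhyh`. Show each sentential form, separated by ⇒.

S ⇒ yWh ⇒ yShWh ⇒ yShShWh ⇒ yShShShWh ⇒ yyWhhShShWh ⇒ yyShWhhShShWh ⇒ yyyWhhWhhShShWh ⇒ yyyShWhhWhhShShWh ⇒ yyyhhWhhWhhShShWh ⇒ yyyhhyhhWhhShShWh ⇒ yyyhhyhhyhhShShWh ⇒ yyyhhyhhyhhhhShWh ⇒ yyyhhyhhyhhhhhhWh ⇒ yyyhhyhhyhhhhhhyh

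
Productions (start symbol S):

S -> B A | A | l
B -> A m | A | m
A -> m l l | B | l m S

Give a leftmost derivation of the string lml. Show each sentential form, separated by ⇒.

S ⇒ A ⇒ lmS ⇒ lml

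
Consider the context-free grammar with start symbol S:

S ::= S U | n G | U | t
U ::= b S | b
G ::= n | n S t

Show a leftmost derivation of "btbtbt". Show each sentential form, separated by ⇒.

S ⇒ SU ⇒ UU ⇒ bSU ⇒ bSUU ⇒ btUU ⇒ btbSU ⇒ btbtU ⇒ btbtbS ⇒ btbtbt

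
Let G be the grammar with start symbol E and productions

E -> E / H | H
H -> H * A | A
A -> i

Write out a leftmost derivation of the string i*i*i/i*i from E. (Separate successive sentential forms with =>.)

E => E/H   [E -> E / H]
E/H => H/H   [E -> H]
H/H => H*A/H   [H -> H * A]
H*A/H => H*A*A/H   [H -> H * A]
H*A*A/H => A*A*A/H   [H -> A]
A*A*A/H => i*A*A/H   [A -> i]
i*A*A/H => i*i*A/H   [A -> i]
i*i*A/H => i*i*i/H   [A -> i]
i*i*i/H => i*i*i/H*A   [H -> H * A]
i*i*i/H*A => i*i*i/A*A   [H -> A]
i*i*i/A*A => i*i*i/i*A   [A -> i]
i*i*i/i*A => i*i*i/i*i   [A -> i]

E=>E/H=>H/H=>H*A/H=>H*A*A/H=>A*A*A/H=>i*A*A/H=>i*i*A/H=>i*i*i/H=>i*i*i/H*A=>i*i*i/A*A=>i*i*i/i*A=>i*i*i/i*i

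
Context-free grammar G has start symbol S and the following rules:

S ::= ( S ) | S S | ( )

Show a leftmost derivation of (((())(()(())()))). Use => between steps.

S => (S) => ((S)) => ((SS)) => (((S)S)) => (((())S)) => (((())(S))) => (((())(SS))) => (((())(()S))) => (((())(()SS))) => (((())(()(S)S))) => (((())(()(())S))) => (((())(()(())())))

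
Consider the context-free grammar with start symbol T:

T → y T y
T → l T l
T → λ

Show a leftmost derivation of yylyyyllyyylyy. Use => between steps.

T => yTy   [T → y T y]
yTy => yyTyy   [T → y T y]
yyTyy => yylTlyy   [T → l T l]
yylTlyy => yylyTylyy   [T → y T y]
yylyTylyy => yylyyTyylyy   [T → y T y]
yylyyTyylyy => yylyyyTyyylyy   [T → y T y]
yylyyyTyyylyy => yylyyylTlyyylyy   [T → l T l]
yylyyylTlyyylyy => yylyyyllyyylyy   [T → λ]

T=>yTy=>yyTyy=>yylTlyy=>yylyTylyy=>yylyyTyylyy=>yylyyyTyyylyy=>yylyyylTlyyylyy=>yylyyyllyyylyy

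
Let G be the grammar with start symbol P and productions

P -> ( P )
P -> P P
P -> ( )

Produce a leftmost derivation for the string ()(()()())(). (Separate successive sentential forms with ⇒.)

P ⇒ PP ⇒ PPP ⇒ ()PP ⇒ ()(P)P ⇒ ()(PP)P ⇒ ()(PPP)P ⇒ ()(()PP)P ⇒ ()(()()P)P ⇒ ()(()()())P ⇒ ()(()()())()

P ⇒ PP   [P -> P P]
PP ⇒ PPP   [P -> P P]
PPP ⇒ ()PP   [P -> ( )]
()PP ⇒ ()(P)P   [P -> ( P )]
()(P)P ⇒ ()(PP)P   [P -> P P]
()(PP)P ⇒ ()(PPP)P   [P -> P P]
()(PPP)P ⇒ ()(()PP)P   [P -> ( )]
()(()PP)P ⇒ ()(()()P)P   [P -> ( )]
()(()()P)P ⇒ ()(()()())P   [P -> ( )]
()(()()())P ⇒ ()(()()())()   [P -> ( )]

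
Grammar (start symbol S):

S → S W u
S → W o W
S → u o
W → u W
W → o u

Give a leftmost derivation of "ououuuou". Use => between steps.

S => WoW   [S → W o W]
WoW => ouoW   [W → o u]
ouoW => ououW   [W → u W]
ououW => ououuW   [W → u W]
ououuW => ououuuW   [W → u W]
ououuuW => ououuuou   [W → o u]

S=>WoW=>ouoW=>ououW=>ououuW=>ououuuW=>ououuuou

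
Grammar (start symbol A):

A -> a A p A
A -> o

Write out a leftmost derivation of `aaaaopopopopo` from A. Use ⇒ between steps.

A ⇒ aApA   [A -> a A p A]
aApA ⇒ aaApApA   [A -> a A p A]
aaApApA ⇒ aaaApApApA   [A -> a A p A]
aaaApApApA ⇒ aaaaApApApApA   [A -> a A p A]
aaaaApApApApA ⇒ aaaaopApApApA   [A -> o]
aaaaopApApApA ⇒ aaaaopopApApA   [A -> o]
aaaaopopApApA ⇒ aaaaopopopApA   [A -> o]
aaaaopopopApA ⇒ aaaaopopopopA   [A -> o]
aaaaopopopopA ⇒ aaaaopopopopo   [A -> o]

A⇒aApA⇒aaApApA⇒aaaApApApA⇒aaaaApApApApA⇒aaaaopApApApA⇒aaaaopopApApA⇒aaaaopopopApA⇒aaaaopopopopA⇒aaaaopopopopo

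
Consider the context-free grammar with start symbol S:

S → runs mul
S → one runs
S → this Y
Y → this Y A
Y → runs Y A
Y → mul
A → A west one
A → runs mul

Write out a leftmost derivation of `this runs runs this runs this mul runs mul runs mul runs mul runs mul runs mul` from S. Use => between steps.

S => this Y   [S → this Y]
this Y => this runs Y A   [Y → runs Y A]
this runs Y A => this runs runs Y A A   [Y → runs Y A]
this runs runs Y A A => this runs runs this Y A A A   [Y → this Y A]
this runs runs this Y A A A => this runs runs this runs Y A A A A   [Y → runs Y A]
this runs runs this runs Y A A A A => this runs runs this runs this Y A A A A A   [Y → this Y A]
this runs runs this runs this Y A A A A A => this runs runs this runs this mul A A A A A   [Y → mul]
this runs runs this runs this mul A A A A A => this runs runs this runs this mul runs mul A A A A   [A → runs mul]
this runs runs this runs this mul runs mul A A A A => this runs runs this runs this mul runs mul runs mul A A A   [A → runs mul]
this runs runs this runs this mul runs mul runs mul A A A => this runs runs this runs this mul runs mul runs mul runs mul A A   [A → runs mul]
this runs runs this runs this mul runs mul runs mul runs mul A A => this runs runs this runs this mul runs mul runs mul runs mul runs mul A   [A → runs mul]
this runs runs this runs this mul runs mul runs mul runs mul runs mul A => this runs runs this runs this mul runs mul runs mul runs mul runs mul runs mul   [A → runs mul]

S => this Y => this runs Y A => this runs runs Y A A => this runs runs this Y A A A => this runs runs this runs Y A A A A => this runs runs this runs this Y A A A A A => this runs runs this runs this mul A A A A A => this runs runs this runs this mul runs mul A A A A => this runs runs this runs this mul runs mul runs mul A A A => this runs runs this runs this mul runs mul runs mul runs mul A A => this runs runs this runs this mul runs mul runs mul runs mul runs mul A => this runs runs this runs this mul runs mul runs mul runs mul runs mul runs mul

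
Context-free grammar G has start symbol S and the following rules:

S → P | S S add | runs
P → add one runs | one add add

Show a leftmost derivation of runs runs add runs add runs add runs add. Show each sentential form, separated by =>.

S => S S add   [S → S S add]
S S add => S S add S add   [S → S S add]
S S add S add => S S add S add S add   [S → S S add]
S S add S add S add => S S add S add S add S add   [S → S S add]
S S add S add S add S add => runs S add S add S add S add   [S → runs]
runs S add S add S add S add => runs runs add S add S add S add   [S → runs]
runs runs add S add S add S add => runs runs add runs add S add S add   [S → runs]
runs runs add runs add S add S add => runs runs add runs add runs add S add   [S → runs]
runs runs add runs add runs add S add => runs runs add runs add runs add runs add   [S → runs]

S => S S add => S S add S add => S S add S add S add => S S add S add S add S add => runs S add S add S add S add => runs runs add S add S add S add => runs runs add runs add S add S add => runs runs add runs add runs add S add => runs runs add runs add runs add runs add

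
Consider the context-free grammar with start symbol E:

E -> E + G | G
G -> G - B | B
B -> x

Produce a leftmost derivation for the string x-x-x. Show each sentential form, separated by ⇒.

E ⇒ G   [E -> G]
G ⇒ G-B   [G -> G - B]
G-B ⇒ G-B-B   [G -> G - B]
G-B-B ⇒ B-B-B   [G -> B]
B-B-B ⇒ x-B-B   [B -> x]
x-B-B ⇒ x-x-B   [B -> x]
x-x-B ⇒ x-x-x   [B -> x]

E ⇒ G ⇒ G-B ⇒ G-B-B ⇒ B-B-B ⇒ x-B-B ⇒ x-x-B ⇒ x-x-x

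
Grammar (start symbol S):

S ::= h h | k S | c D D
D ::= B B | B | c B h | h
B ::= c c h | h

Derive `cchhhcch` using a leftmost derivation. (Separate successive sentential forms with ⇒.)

S ⇒ cDD ⇒ ccBhD ⇒ cchhD ⇒ cchhBB ⇒ cchhhB ⇒ cchhhcch

S ⇒ cDD   [S ::= c D D]
cDD ⇒ ccBhD   [D ::= c B h]
ccBhD ⇒ cchhD   [B ::= h]
cchhD ⇒ cchhBB   [D ::= B B]
cchhBB ⇒ cchhhB   [B ::= h]
cchhhB ⇒ cchhhcch   [B ::= c c h]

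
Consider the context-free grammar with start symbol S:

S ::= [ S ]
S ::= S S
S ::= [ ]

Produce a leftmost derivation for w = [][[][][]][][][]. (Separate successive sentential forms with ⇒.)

S⇒SS⇒SSS⇒[]SS⇒[]SSS⇒[]SSSS⇒[][S]SSS⇒[][SS]SSS⇒[][SSS]SSS⇒[][[]SS]SSS⇒[][[][]S]SSS⇒[][[][][]]SSS⇒[][[][][]][]SS⇒[][[][][]][][]S⇒[][[][][]][][][]

S ⇒ SS   [S ::= S S]
SS ⇒ SSS   [S ::= S S]
SSS ⇒ []SS   [S ::= [ ]]
[]SS ⇒ []SSS   [S ::= S S]
[]SSS ⇒ []SSSS   [S ::= S S]
[]SSSS ⇒ [][S]SSS   [S ::= [ S ]]
[][S]SSS ⇒ [][SS]SSS   [S ::= S S]
[][SS]SSS ⇒ [][SSS]SSS   [S ::= S S]
[][SSS]SSS ⇒ [][[]SS]SSS   [S ::= [ ]]
[][[]SS]SSS ⇒ [][[][]S]SSS   [S ::= [ ]]
[][[][]S]SSS ⇒ [][[][][]]SSS   [S ::= [ ]]
[][[][][]]SSS ⇒ [][[][][]][]SS   [S ::= [ ]]
[][[][][]][]SS ⇒ [][[][][]][][]S   [S ::= [ ]]
[][[][][]][][]S ⇒ [][[][][]][][][]   [S ::= [ ]]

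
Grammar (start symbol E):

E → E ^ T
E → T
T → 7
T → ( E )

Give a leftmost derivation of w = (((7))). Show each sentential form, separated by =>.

E => T   [E → T]
T => (E)   [T → ( E )]
(E) => (T)   [E → T]
(T) => ((E))   [T → ( E )]
((E)) => ((T))   [E → T]
((T)) => (((E)))   [T → ( E )]
(((E))) => (((T)))   [E → T]
(((T))) => (((7)))   [T → 7]

E => T => (E) => (T) => ((E)) => ((T)) => (((E))) => (((T))) => (((7)))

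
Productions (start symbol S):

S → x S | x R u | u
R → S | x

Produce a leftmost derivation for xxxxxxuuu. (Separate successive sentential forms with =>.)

S => xS   [S → x S]
xS => xxRu   [S → x R u]
xxRu => xxSu   [R → S]
xxSu => xxxRuu   [S → x R u]
xxxRuu => xxxSuu   [R → S]
xxxSuu => xxxxSuu   [S → x S]
xxxxSuu => xxxxxRuuu   [S → x R u]
xxxxxRuuu => xxxxxxuuu   [R → x]

S=>xS=>xxRu=>xxSu=>xxxRuu=>xxxSuu=>xxxxSuu=>xxxxxRuuu=>xxxxxxuuu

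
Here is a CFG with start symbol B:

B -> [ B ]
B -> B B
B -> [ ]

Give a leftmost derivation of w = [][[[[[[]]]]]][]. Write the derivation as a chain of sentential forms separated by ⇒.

B ⇒ BB ⇒ BBB ⇒ []BB ⇒ [][B]B ⇒ [][[B]]B ⇒ [][[[B]]]B ⇒ [][[[[B]]]]B ⇒ [][[[[[B]]]]]B ⇒ [][[[[[[]]]]]]B ⇒ [][[[[[[]]]]]][]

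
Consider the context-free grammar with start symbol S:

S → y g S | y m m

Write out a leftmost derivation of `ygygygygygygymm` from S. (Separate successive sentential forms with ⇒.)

S⇒ygS⇒ygygS⇒ygygygS⇒ygygygygS⇒ygygygygygS⇒ygygygygygygS⇒ygygygygygygymm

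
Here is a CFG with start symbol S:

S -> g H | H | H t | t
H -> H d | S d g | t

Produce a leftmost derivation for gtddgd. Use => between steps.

S => H => Hd => Sdgd => gHdgd => gHddgd => gtddgd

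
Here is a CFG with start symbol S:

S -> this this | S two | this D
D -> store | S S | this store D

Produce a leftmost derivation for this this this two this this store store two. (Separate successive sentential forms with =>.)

S => S two => this D two => this S S two => this S two S two => this this this two S two => this this this two this D two => this this this two this this store D two => this this this two this this store store two

S => S two   [S -> S two]
S two => this D two   [S -> this D]
this D two => this S S two   [D -> S S]
this S S two => this S two S two   [S -> S two]
this S two S two => this this this two S two   [S -> this this]
this this this two S two => this this this two this D two   [S -> this D]
this this this two this D two => this this this two this this store D two   [D -> this store D]
this this this two this this store D two => this this this two this this store store two   [D -> store]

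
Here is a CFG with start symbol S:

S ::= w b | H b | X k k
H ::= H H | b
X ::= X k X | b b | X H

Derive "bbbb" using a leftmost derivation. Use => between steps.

S => Hb   [S ::= H b]
Hb => HHb   [H ::= H H]
HHb => HHHb   [H ::= H H]
HHHb => bHHb   [H ::= b]
bHHb => bbHb   [H ::= b]
bbHb => bbbb   [H ::= b]

S => Hb => HHb => HHHb => bHHb => bbHb => bbbb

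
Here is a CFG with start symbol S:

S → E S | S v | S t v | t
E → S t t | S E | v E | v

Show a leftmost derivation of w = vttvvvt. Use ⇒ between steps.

S ⇒ ES ⇒ SES ⇒ SvES ⇒ ESvES ⇒ vSvES ⇒ vStvvES ⇒ vttvvES ⇒ vttvvvS ⇒ vttvvvt

S ⇒ ES   [S → E S]
ES ⇒ SES   [E → S E]
SES ⇒ SvES   [S → S v]
SvES ⇒ ESvES   [S → E S]
ESvES ⇒ vSvES   [E → v]
vSvES ⇒ vStvvES   [S → S t v]
vStvvES ⇒ vttvvES   [S → t]
vttvvES ⇒ vttvvvS   [E → v]
vttvvvS ⇒ vttvvvt   [S → t]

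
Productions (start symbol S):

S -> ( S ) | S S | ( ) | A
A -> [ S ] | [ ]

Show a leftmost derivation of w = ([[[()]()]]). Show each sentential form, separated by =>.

S => (S) => (A) => ([S]) => ([A]) => ([[S]]) => ([[SS]]) => ([[AS]]) => ([[[S]S]]) => ([[[()]S]]) => ([[[()]()]])

S => (S)   [S -> ( S )]
(S) => (A)   [S -> A]
(A) => ([S])   [A -> [ S ]]
([S]) => ([A])   [S -> A]
([A]) => ([[S]])   [A -> [ S ]]
([[S]]) => ([[SS]])   [S -> S S]
([[SS]]) => ([[AS]])   [S -> A]
([[AS]]) => ([[[S]S]])   [A -> [ S ]]
([[[S]S]]) => ([[[()]S]])   [S -> ( )]
([[[()]S]]) => ([[[()]()]])   [S -> ( )]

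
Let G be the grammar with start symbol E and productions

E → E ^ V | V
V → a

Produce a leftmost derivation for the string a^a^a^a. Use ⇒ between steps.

E ⇒ E^V ⇒ E^V^V ⇒ E^V^V^V ⇒ V^V^V^V ⇒ a^V^V^V ⇒ a^a^V^V ⇒ a^a^a^V ⇒ a^a^a^a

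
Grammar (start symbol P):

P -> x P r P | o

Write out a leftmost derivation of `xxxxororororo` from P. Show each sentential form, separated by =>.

P=>xPrP=>xxPrPrP=>xxxPrPrPrP=>xxxxPrPrPrPrP=>xxxxorPrPrPrP=>xxxxororPrPrP=>xxxxorororPrP=>xxxxororororP=>xxxxororororo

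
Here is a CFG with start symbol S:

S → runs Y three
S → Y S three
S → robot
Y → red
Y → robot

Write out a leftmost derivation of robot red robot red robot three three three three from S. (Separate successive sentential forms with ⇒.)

S ⇒ Y S three ⇒ robot S three ⇒ robot Y S three three ⇒ robot red S three three ⇒ robot red Y S three three three ⇒ robot red robot S three three three ⇒ robot red robot Y S three three three three ⇒ robot red robot red S three three three three ⇒ robot red robot red robot three three three three

S ⇒ Y S three   [S → Y S three]
Y S three ⇒ robot S three   [Y → robot]
robot S three ⇒ robot Y S three three   [S → Y S three]
robot Y S three three ⇒ robot red S three three   [Y → red]
robot red S three three ⇒ robot red Y S three three three   [S → Y S three]
robot red Y S three three three ⇒ robot red robot S three three three   [Y → robot]
robot red robot S three three three ⇒ robot red robot Y S three three three three   [S → Y S three]
robot red robot Y S three three three three ⇒ robot red robot red S three three three three   [Y → red]
robot red robot red S three three three three ⇒ robot red robot red robot three three three three   [S → robot]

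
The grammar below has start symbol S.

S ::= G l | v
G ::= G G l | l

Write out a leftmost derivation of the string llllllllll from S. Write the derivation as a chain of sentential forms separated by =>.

S => Gl   [S ::= G l]
Gl => GGll   [G ::= G G l]
GGll => GGlGll   [G ::= G G l]
GGlGll => GGlGlGll   [G ::= G G l]
GGlGlGll => GGlGlGlGll   [G ::= G G l]
GGlGlGlGll => lGlGlGlGll   [G ::= l]
lGlGlGlGll => lllGlGlGll   [G ::= l]
lllGlGlGll => lllllGlGll   [G ::= l]
lllllGlGll => lllllllGll   [G ::= l]
lllllllGll => llllllllll   [G ::= l]

S => Gl => GGll => GGlGll => GGlGlGll => GGlGlGlGll => lGlGlGlGll => lllGlGlGll => lllllGlGll => lllllllGll => llllllllll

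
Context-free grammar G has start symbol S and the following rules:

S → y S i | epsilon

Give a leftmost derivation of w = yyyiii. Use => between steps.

S => ySi   [S → y S i]
ySi => yySii   [S → y S i]
yySii => yyySiii   [S → y S i]
yyySiii => yyyiii   [S → epsilon]

S => ySi => yySii => yyySiii => yyyiii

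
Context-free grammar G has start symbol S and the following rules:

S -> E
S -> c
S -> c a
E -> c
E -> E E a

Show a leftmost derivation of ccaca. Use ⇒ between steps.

S ⇒ E ⇒ EEa ⇒ EEaEa ⇒ cEaEa ⇒ ccaEa ⇒ ccaca

S ⇒ E   [S -> E]
E ⇒ EEa   [E -> E E a]
EEa ⇒ EEaEa   [E -> E E a]
EEaEa ⇒ cEaEa   [E -> c]
cEaEa ⇒ ccaEa   [E -> c]
ccaEa ⇒ ccaca   [E -> c]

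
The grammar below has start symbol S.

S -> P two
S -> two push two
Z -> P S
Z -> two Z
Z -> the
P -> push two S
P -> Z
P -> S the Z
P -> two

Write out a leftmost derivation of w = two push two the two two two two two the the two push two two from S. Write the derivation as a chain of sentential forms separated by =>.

S => P two   [S -> P two]
P two => S the Z two   [P -> S the Z]
S the Z two => two push two the Z two   [S -> two push two]
two push two the Z two => two push two the two Z two   [Z -> two Z]
two push two the two Z two => two push two the two P S two   [Z -> P S]
two push two the two P S two => two push two the two S the Z S two   [P -> S the Z]
two push two the two S the Z S two => two push two the two P two the Z S two   [S -> P two]
two push two the two P two the Z S two => two push two the two Z two the Z S two   [P -> Z]
two push two the two Z two the Z S two => two push two the two P S two the Z S two   [Z -> P S]
two push two the two P S two the Z S two => two push two the two two S two the Z S two   [P -> two]
two push two the two two S two the Z S two => two push two the two two P two two the Z S two   [S -> P two]
two push two the two two P two two the Z S two => two push two the two two two two two the Z S two   [P -> two]
two push two the two two two two two the Z S two => two push two the two two two two two the the S two   [Z -> the]
two push two the two two two two two the the S two => two push two the two two two two two the the two push two two   [S -> two push two]

S => P two => S the Z two => two push two the Z two => two push two the two Z two => two push two the two P S two => two push two the two S the Z S two => two push two the two P two the Z S two => two push two the two Z two the Z S two => two push two the two P S two the Z S two => two push two the two two S two the Z S two => two push two the two two P two two the Z S two => two push two the two two two two two the Z S two => two push two the two two two two two the the S two => two push two the two two two two two the the two push two two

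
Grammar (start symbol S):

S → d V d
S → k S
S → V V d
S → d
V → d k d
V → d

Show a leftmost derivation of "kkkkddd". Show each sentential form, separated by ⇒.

S⇒kS⇒kkS⇒kkkS⇒kkkkS⇒kkkkVVd⇒kkkkdVd⇒kkkkddd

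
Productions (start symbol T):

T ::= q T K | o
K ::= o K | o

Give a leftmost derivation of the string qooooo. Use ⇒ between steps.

T⇒qTK⇒qoK⇒qooK⇒qoooK⇒qooooK⇒qooooo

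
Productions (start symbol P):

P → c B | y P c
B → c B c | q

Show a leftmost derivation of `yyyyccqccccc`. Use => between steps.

P => yPc => yyPcc => yyyPccc => yyyyPcccc => yyyycBcccc => yyyyccBccccc => yyyyccqccccc

P => yPc   [P → y P c]
yPc => yyPcc   [P → y P c]
yyPcc => yyyPccc   [P → y P c]
yyyPccc => yyyyPcccc   [P → y P c]
yyyyPcccc => yyyycBcccc   [P → c B]
yyyycBcccc => yyyyccBccccc   [B → c B c]
yyyyccBccccc => yyyyccqccccc   [B → q]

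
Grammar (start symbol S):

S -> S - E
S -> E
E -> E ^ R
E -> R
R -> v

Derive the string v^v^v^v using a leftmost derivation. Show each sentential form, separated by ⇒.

S ⇒ E   [S -> E]
E ⇒ E^R   [E -> E ^ R]
E^R ⇒ E^R^R   [E -> E ^ R]
E^R^R ⇒ E^R^R^R   [E -> E ^ R]
E^R^R^R ⇒ R^R^R^R   [E -> R]
R^R^R^R ⇒ v^R^R^R   [R -> v]
v^R^R^R ⇒ v^v^R^R   [R -> v]
v^v^R^R ⇒ v^v^v^R   [R -> v]
v^v^v^R ⇒ v^v^v^v   [R -> v]

S ⇒ E ⇒ E^R ⇒ E^R^R ⇒ E^R^R^R ⇒ R^R^R^R ⇒ v^R^R^R ⇒ v^v^R^R ⇒ v^v^v^R ⇒ v^v^v^v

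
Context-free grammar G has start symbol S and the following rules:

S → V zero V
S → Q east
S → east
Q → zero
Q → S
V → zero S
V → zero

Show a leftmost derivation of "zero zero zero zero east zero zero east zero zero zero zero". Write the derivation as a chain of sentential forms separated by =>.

S => V zero V   [S → V zero V]
V zero V => zero S zero V   [V → zero S]
zero S zero V => zero V zero V zero V   [S → V zero V]
zero V zero V zero V => zero zero S zero V zero V   [V → zero S]
zero zero S zero V zero V => zero zero V zero V zero V zero V   [S → V zero V]
zero zero V zero V zero V zero V => zero zero zero S zero V zero V zero V   [V → zero S]
zero zero zero S zero V zero V zero V => zero zero zero Q east zero V zero V zero V   [S → Q east]
zero zero zero Q east zero V zero V zero V => zero zero zero zero east zero V zero V zero V   [Q → zero]
zero zero zero zero east zero V zero V zero V => zero zero zero zero east zero zero S zero V zero V   [V → zero S]
zero zero zero zero east zero zero S zero V zero V => zero zero zero zero east zero zero east zero V zero V   [S → east]
zero zero zero zero east zero zero east zero V zero V => zero zero zero zero east zero zero east zero zero zero V   [V → zero]
zero zero zero zero east zero zero east zero zero zero V => zero zero zero zero east zero zero east zero zero zero zero   [V → zero]

S => V zero V => zero S zero V => zero V zero V zero V => zero zero S zero V zero V => zero zero V zero V zero V zero V => zero zero zero S zero V zero V zero V => zero zero zero Q east zero V zero V zero V => zero zero zero zero east zero V zero V zero V => zero zero zero zero east zero zero S zero V zero V => zero zero zero zero east zero zero east zero V zero V => zero zero zero zero east zero zero east zero zero zero V => zero zero zero zero east zero zero east zero zero zero zero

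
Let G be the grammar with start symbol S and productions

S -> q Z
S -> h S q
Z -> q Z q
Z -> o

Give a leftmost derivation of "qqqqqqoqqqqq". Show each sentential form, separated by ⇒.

S ⇒ qZ ⇒ qqZq ⇒ qqqZqq ⇒ qqqqZqqq ⇒ qqqqqZqqqq ⇒ qqqqqqZqqqqq ⇒ qqqqqqoqqqqq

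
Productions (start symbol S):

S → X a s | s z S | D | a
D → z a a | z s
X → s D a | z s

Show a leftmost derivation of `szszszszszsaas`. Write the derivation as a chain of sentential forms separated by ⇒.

S ⇒ szS ⇒ szszS ⇒ szszszS ⇒ szszszszS ⇒ szszszszXas ⇒ szszszszsDaas ⇒ szszszszszsaas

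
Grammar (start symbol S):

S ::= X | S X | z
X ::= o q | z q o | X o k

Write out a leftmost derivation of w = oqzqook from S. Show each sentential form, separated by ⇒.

S ⇒ SX   [S ::= S X]
SX ⇒ XX   [S ::= X]
XX ⇒ oqX   [X ::= o q]
oqX ⇒ oqXok   [X ::= X o k]
oqXok ⇒ oqzqook   [X ::= z q o]

S ⇒ SX ⇒ XX ⇒ oqX ⇒ oqXok ⇒ oqzqook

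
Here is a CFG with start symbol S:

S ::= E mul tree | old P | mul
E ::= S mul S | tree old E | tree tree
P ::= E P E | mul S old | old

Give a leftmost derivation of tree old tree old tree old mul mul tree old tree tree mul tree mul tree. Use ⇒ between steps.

S ⇒ E mul tree   [S ::= E mul tree]
E mul tree ⇒ tree old E mul tree   [E ::= tree old E]
tree old E mul tree ⇒ tree old tree old E mul tree   [E ::= tree old E]
tree old tree old E mul tree ⇒ tree old tree old tree old E mul tree   [E ::= tree old E]
tree old tree old tree old E mul tree ⇒ tree old tree old tree old S mul S mul tree   [E ::= S mul S]
tree old tree old tree old S mul S mul tree ⇒ tree old tree old tree old mul mul S mul tree   [S ::= mul]
tree old tree old tree old mul mul S mul tree ⇒ tree old tree old tree old mul mul E mul tree mul tree   [S ::= E mul tree]
tree old tree old tree old mul mul E mul tree mul tree ⇒ tree old tree old tree old mul mul tree old E mul tree mul tree   [E ::= tree old E]
tree old tree old tree old mul mul tree old E mul tree mul tree ⇒ tree old tree old tree old mul mul tree old tree tree mul tree mul tree   [E ::= tree tree]

S ⇒ E mul tree ⇒ tree old E mul tree ⇒ tree old tree old E mul tree ⇒ tree old tree old tree old E mul tree ⇒ tree old tree old tree old S mul S mul tree ⇒ tree old tree old tree old mul mul S mul tree ⇒ tree old tree old tree old mul mul E mul tree mul tree ⇒ tree old tree old tree old mul mul tree old E mul tree mul tree ⇒ tree old tree old tree old mul mul tree old tree tree mul tree mul tree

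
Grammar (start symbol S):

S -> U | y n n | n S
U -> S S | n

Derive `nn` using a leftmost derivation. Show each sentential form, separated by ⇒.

S ⇒ U ⇒ SS ⇒ US ⇒ nS ⇒ nU ⇒ nn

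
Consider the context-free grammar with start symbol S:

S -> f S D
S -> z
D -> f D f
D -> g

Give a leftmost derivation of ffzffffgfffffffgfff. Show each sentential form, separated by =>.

S => fSD   [S -> f S D]
fSD => ffSDD   [S -> f S D]
ffSDD => ffzDD   [S -> z]
ffzDD => ffzfDfD   [D -> f D f]
ffzfDfD => ffzffDffD   [D -> f D f]
ffzffDffD => ffzfffDfffD   [D -> f D f]
ffzfffDfffD => ffzffffDffffD   [D -> f D f]
ffzffffDffffD => ffzffffgffffD   [D -> g]
ffzffffgffffD => ffzffffgfffffDf   [D -> f D f]
ffzffffgfffffDf => ffzffffgffffffDff   [D -> f D f]
ffzffffgffffffDff => ffzffffgfffffffDfff   [D -> f D f]
ffzffffgfffffffDfff => ffzffffgfffffffgfff   [D -> g]

S => fSD => ffSDD => ffzDD => ffzfDfD => ffzffDffD => ffzfffDfffD => ffzffffDffffD => ffzffffgffffD => ffzffffgfffffDf => ffzffffgffffffDff => ffzffffgfffffffDfff => ffzffffgfffffffgfff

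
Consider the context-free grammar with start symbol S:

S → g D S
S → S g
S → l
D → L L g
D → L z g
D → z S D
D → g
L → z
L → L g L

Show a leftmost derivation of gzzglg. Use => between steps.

S => Sg   [S → S g]
Sg => gDSg   [S → g D S]
gDSg => gLLgSg   [D → L L g]
gLLgSg => gzLgSg   [L → z]
gzLgSg => gzzgSg   [L → z]
gzzgSg => gzzglg   [S → l]

S => Sg => gDSg => gLLgSg => gzLgSg => gzzgSg => gzzglg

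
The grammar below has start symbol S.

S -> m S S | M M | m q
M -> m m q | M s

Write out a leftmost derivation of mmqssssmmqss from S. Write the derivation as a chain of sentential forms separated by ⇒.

S ⇒ MM   [S -> M M]
MM ⇒ MsM   [M -> M s]
MsM ⇒ MssM   [M -> M s]
MssM ⇒ MsssM   [M -> M s]
MsssM ⇒ MssssM   [M -> M s]
MssssM ⇒ mmqssssM   [M -> m m q]
mmqssssM ⇒ mmqssssMs   [M -> M s]
mmqssssMs ⇒ mmqssssMss   [M -> M s]
mmqssssMss ⇒ mmqssssmmqss   [M -> m m q]

S ⇒ MM ⇒ MsM ⇒ MssM ⇒ MsssM ⇒ MssssM ⇒ mmqssssM ⇒ mmqssssMs ⇒ mmqssssMss ⇒ mmqssssmmqss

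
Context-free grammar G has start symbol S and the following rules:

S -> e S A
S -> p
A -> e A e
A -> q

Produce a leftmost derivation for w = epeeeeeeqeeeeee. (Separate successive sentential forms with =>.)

S => eSA => epA => epeAe => epeeAee => epeeeAeee => epeeeeAeeee => epeeeeeAeeeee => epeeeeeeAeeeeee => epeeeeeeqeeeeee

S => eSA   [S -> e S A]
eSA => epA   [S -> p]
epA => epeAe   [A -> e A e]
epeAe => epeeAee   [A -> e A e]
epeeAee => epeeeAeee   [A -> e A e]
epeeeAeee => epeeeeAeeee   [A -> e A e]
epeeeeAeeee => epeeeeeAeeeee   [A -> e A e]
epeeeeeAeeeee => epeeeeeeAeeeeee   [A -> e A e]
epeeeeeeAeeeeee => epeeeeeeqeeeeee   [A -> q]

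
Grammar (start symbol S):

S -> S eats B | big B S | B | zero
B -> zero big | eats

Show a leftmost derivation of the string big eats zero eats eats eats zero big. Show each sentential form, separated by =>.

S => S eats B => S eats B eats B => big B S eats B eats B => big eats S eats B eats B => big eats zero eats B eats B => big eats zero eats eats eats B => big eats zero eats eats eats zero big

S => S eats B   [S -> S eats B]
S eats B => S eats B eats B   [S -> S eats B]
S eats B eats B => big B S eats B eats B   [S -> big B S]
big B S eats B eats B => big eats S eats B eats B   [B -> eats]
big eats S eats B eats B => big eats zero eats B eats B   [S -> zero]
big eats zero eats B eats B => big eats zero eats eats eats B   [B -> eats]
big eats zero eats eats eats B => big eats zero eats eats eats zero big   [B -> zero big]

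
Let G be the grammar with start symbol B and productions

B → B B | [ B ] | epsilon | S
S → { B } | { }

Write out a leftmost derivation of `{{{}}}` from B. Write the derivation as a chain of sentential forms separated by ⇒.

B⇒S⇒{B}⇒{S}⇒{{B}}⇒{{S}}⇒{{{}}}

B ⇒ S   [B → S]
S ⇒ {B}   [S → { B }]
{B} ⇒ {S}   [B → S]
{S} ⇒ {{B}}   [S → { B }]
{{B}} ⇒ {{S}}   [B → S]
{{S}} ⇒ {{{}}}   [S → { }]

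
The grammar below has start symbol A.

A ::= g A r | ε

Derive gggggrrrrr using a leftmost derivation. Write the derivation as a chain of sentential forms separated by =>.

A=>gAr=>ggArr=>gggArrr=>ggggArrrr=>gggggArrrrr=>gggggrrrrr

A => gAr   [A ::= g A r]
gAr => ggArr   [A ::= g A r]
ggArr => gggArrr   [A ::= g A r]
gggArrr => ggggArrrr   [A ::= g A r]
ggggArrrr => gggggArrrrr   [A ::= g A r]
gggggArrrrr => gggggrrrrr   [A ::= ε]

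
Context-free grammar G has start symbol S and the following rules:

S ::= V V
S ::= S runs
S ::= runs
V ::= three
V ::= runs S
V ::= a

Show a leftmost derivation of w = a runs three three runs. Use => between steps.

S => V V => a V => a runs S => a runs S runs => a runs V V runs => a runs three V runs => a runs three three runs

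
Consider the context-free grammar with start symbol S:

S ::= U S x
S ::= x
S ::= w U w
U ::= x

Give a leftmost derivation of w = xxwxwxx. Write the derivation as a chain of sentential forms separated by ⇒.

S ⇒ USx ⇒ xSx ⇒ xUSxx ⇒ xxSxx ⇒ xxwUwxx ⇒ xxwxwxx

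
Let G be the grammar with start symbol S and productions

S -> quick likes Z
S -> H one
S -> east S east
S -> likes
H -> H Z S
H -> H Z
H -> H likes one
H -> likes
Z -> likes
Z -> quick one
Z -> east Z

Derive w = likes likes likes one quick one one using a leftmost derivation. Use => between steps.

S => H one => H Z one => H likes one Z one => H Z likes one Z one => likes Z likes one Z one => likes likes likes one Z one => likes likes likes one quick one one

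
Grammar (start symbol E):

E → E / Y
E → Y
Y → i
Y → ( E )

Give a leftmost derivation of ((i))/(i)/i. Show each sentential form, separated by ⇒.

E⇒E/Y⇒E/Y/Y⇒Y/Y/Y⇒(E)/Y/Y⇒(Y)/Y/Y⇒((E))/Y/Y⇒((Y))/Y/Y⇒((i))/Y/Y⇒((i))/(E)/Y⇒((i))/(Y)/Y⇒((i))/(i)/Y⇒((i))/(i)/i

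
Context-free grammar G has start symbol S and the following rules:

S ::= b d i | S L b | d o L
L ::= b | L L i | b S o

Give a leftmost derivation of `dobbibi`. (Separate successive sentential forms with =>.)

S => doL => doLLi => doLLiLi => dobLiLi => dobbiLi => dobbibi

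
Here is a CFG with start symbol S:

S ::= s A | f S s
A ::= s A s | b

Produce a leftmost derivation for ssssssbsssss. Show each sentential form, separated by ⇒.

S ⇒ sA ⇒ ssAs ⇒ sssAss ⇒ ssssAsss ⇒ sssssAssss ⇒ ssssssAsssss ⇒ ssssssbsssss

S ⇒ sA   [S ::= s A]
sA ⇒ ssAs   [A ::= s A s]
ssAs ⇒ sssAss   [A ::= s A s]
sssAss ⇒ ssssAsss   [A ::= s A s]
ssssAsss ⇒ sssssAssss   [A ::= s A s]
sssssAssss ⇒ ssssssAsssss   [A ::= s A s]
ssssssAsssss ⇒ ssssssbsssss   [A ::= b]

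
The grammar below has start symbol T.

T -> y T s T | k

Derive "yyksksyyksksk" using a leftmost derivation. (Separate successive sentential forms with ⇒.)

T ⇒ yTsT ⇒ yyTsTsT ⇒ yyksTsT ⇒ yyksksT ⇒ yyksksyTsT ⇒ yyksksyyTsTsT ⇒ yyksksyyksTsT ⇒ yyksksyyksksT ⇒ yyksksyyksksk

T ⇒ yTsT   [T -> y T s T]
yTsT ⇒ yyTsTsT   [T -> y T s T]
yyTsTsT ⇒ yyksTsT   [T -> k]
yyksTsT ⇒ yyksksT   [T -> k]
yyksksT ⇒ yyksksyTsT   [T -> y T s T]
yyksksyTsT ⇒ yyksksyyTsTsT   [T -> y T s T]
yyksksyyTsTsT ⇒ yyksksyyksTsT   [T -> k]
yyksksyyksTsT ⇒ yyksksyyksksT   [T -> k]
yyksksyyksksT ⇒ yyksksyyksksk   [T -> k]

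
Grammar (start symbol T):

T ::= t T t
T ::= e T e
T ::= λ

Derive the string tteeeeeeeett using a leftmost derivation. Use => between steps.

T=>tTt=>ttTtt=>tteTett=>tteeTeett=>tteeeTeeett=>tteeeeTeeeett=>tteeeeeeeett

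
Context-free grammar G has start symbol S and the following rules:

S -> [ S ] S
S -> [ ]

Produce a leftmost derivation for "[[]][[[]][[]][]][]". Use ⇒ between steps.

S⇒[S]S⇒[[]]S⇒[[]][S]S⇒[[]][[S]S]S⇒[[]][[[]]S]S⇒[[]][[[]][S]S]S⇒[[]][[[]][[]]S]S⇒[[]][[[]][[]][]]S⇒[[]][[[]][[]][]][]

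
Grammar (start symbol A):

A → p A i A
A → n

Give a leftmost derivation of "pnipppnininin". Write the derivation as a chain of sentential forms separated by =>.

A => pAiA => pniA => pnipAiA => pnippAiAiA => pnipppAiAiAiA => pnipppniAiAiA => pnipppniniAiA => pnipppnininiA => pnipppnininin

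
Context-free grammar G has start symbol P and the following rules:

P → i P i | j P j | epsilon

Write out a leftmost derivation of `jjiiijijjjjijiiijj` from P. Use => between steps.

P => jPj => jjPjj => jjiPijj => jjiiPiijj => jjiiiPiiijj => jjiiijPjiiijj => jjiiijiPijiiijj => jjiiijijPjijiiijj => jjiiijijjPjjijiiijj => jjiiijijjjjijiiijj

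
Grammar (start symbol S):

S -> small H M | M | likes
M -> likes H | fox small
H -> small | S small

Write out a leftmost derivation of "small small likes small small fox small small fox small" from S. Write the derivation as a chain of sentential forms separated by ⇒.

S ⇒ small H M   [S -> small H M]
small H M ⇒ small S small M   [H -> S small]
small S small M ⇒ small small H M small M   [S -> small H M]
small small H M small M ⇒ small small S small M small M   [H -> S small]
small small S small M small M ⇒ small small M small M small M   [S -> M]
small small M small M small M ⇒ small small likes H small M small M   [M -> likes H]
small small likes H small M small M ⇒ small small likes small small M small M   [H -> small]
small small likes small small M small M ⇒ small small likes small small fox small small M   [M -> fox small]
small small likes small small fox small small M ⇒ small small likes small small fox small small fox small   [M -> fox small]

S ⇒ small H M ⇒ small S small M ⇒ small small H M small M ⇒ small small S small M small M ⇒ small small M small M small M ⇒ small small likes H small M small M ⇒ small small likes small small M small M ⇒ small small likes small small fox small small M ⇒ small small likes small small fox small small fox small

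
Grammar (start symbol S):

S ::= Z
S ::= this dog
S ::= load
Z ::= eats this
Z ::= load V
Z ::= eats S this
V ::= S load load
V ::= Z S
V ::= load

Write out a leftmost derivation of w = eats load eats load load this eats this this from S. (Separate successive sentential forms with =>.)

S => Z => eats S this => eats Z this => eats load V this => eats load Z S this => eats load eats S this S this => eats load eats Z this S this => eats load eats load V this S this => eats load eats load load this S this => eats load eats load load this Z this => eats load eats load load this eats this this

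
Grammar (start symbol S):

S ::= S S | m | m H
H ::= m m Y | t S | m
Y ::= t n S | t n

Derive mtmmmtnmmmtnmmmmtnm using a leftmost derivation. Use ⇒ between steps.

S ⇒ mH   [S ::= m H]
mH ⇒ mtS   [H ::= t S]
mtS ⇒ mtSS   [S ::= S S]
mtSS ⇒ mtmHS   [S ::= m H]
mtmHS ⇒ mtmmmYS   [H ::= m m Y]
mtmmmYS ⇒ mtmmmtnSS   [Y ::= t n S]
mtmmmtnSS ⇒ mtmmmtnmHS   [S ::= m H]
mtmmmtnmHS ⇒ mtmmmtnmmmYS   [H ::= m m Y]
mtmmmtnmmmYS ⇒ mtmmmtnmmmtnSS   [Y ::= t n S]
mtmmmtnmmmtnSS ⇒ mtmmmtnmmmtnmS   [S ::= m]
mtmmmtnmmmtnmS ⇒ mtmmmtnmmmtnmmH   [S ::= m H]
mtmmmtnmmmtnmmH ⇒ mtmmmtnmmmtnmmmmY   [H ::= m m Y]
mtmmmtnmmmtnmmmmY ⇒ mtmmmtnmmmtnmmmmtnS   [Y ::= t n S]
mtmmmtnmmmtnmmmmtnS ⇒ mtmmmtnmmmtnmmmmtnm   [S ::= m]

S⇒mH⇒mtS⇒mtSS⇒mtmHS⇒mtmmmYS⇒mtmmmtnSS⇒mtmmmtnmHS⇒mtmmmtnmmmYS⇒mtmmmtnmmmtnSS⇒mtmmmtnmmmtnmS⇒mtmmmtnmmmtnmmH⇒mtmmmtnmmmtnmmmmY⇒mtmmmtnmmmtnmmmmtnS⇒mtmmmtnmmmtnmmmmtnm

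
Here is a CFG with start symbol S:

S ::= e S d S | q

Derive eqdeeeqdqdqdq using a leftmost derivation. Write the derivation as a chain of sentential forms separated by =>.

S => eSdS   [S ::= e S d S]
eSdS => eqdS   [S ::= q]
eqdS => eqdeSdS   [S ::= e S d S]
eqdeSdS => eqdeeSdSdS   [S ::= e S d S]
eqdeeSdSdS => eqdeeeSdSdSdS   [S ::= e S d S]
eqdeeeSdSdSdS => eqdeeeqdSdSdS   [S ::= q]
eqdeeeqdSdSdS => eqdeeeqdqdSdS   [S ::= q]
eqdeeeqdqdSdS => eqdeeeqdqdqdS   [S ::= q]
eqdeeeqdqdqdS => eqdeeeqdqdqdq   [S ::= q]

S=>eSdS=>eqdS=>eqdeSdS=>eqdeeSdSdS=>eqdeeeSdSdSdS=>eqdeeeqdSdSdS=>eqdeeeqdqdSdS=>eqdeeeqdqdqdS=>eqdeeeqdqdqdq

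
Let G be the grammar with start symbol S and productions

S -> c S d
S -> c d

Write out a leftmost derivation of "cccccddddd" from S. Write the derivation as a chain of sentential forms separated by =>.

S => cSd   [S -> c S d]
cSd => ccSdd   [S -> c S d]
ccSdd => cccSddd   [S -> c S d]
cccSddd => ccccSdddd   [S -> c S d]
ccccSdddd => cccccddddd   [S -> c d]

S=>cSd=>ccSdd=>cccSddd=>ccccSdddd=>cccccddddd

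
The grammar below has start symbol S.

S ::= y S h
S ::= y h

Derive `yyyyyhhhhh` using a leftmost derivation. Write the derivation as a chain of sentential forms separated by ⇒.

S ⇒ ySh ⇒ yyShh ⇒ yyyShhh ⇒ yyyyShhhh ⇒ yyyyyhhhhh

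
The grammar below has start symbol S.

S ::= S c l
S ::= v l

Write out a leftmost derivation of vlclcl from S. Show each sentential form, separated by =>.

S=>Scl=>Sclcl=>vlclcl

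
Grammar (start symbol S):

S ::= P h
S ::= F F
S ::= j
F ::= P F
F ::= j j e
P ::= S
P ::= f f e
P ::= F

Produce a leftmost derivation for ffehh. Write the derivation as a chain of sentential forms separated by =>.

S => Ph   [S ::= P h]
Ph => Sh   [P ::= S]
Sh => Phh   [S ::= P h]
Phh => ffehh   [P ::= f f e]

S => Ph => Sh => Phh => ffehh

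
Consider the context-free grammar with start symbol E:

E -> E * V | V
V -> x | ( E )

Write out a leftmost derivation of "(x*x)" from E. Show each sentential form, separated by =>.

E => V   [E -> V]
V => (E)   [V -> ( E )]
(E) => (E*V)   [E -> E * V]
(E*V) => (V*V)   [E -> V]
(V*V) => (x*V)   [V -> x]
(x*V) => (x*x)   [V -> x]

E => V => (E) => (E*V) => (V*V) => (x*V) => (x*x)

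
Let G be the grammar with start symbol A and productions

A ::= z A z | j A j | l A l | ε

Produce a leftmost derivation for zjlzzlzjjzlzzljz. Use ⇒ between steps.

A ⇒ zAz   [A ::= z A z]
zAz ⇒ zjAjz   [A ::= j A j]
zjAjz ⇒ zjlAljz   [A ::= l A l]
zjlAljz ⇒ zjlzAzljz   [A ::= z A z]
zjlzAzljz ⇒ zjlzzAzzljz   [A ::= z A z]
zjlzzAzzljz ⇒ zjlzzlAlzzljz   [A ::= l A l]
zjlzzlAlzzljz ⇒ zjlzzlzAzlzzljz   [A ::= z A z]
zjlzzlzAzlzzljz ⇒ zjlzzlzjAjzlzzljz   [A ::= j A j]
zjlzzlzjAjzlzzljz ⇒ zjlzzlzjjzlzzljz   [A ::= ε]

A ⇒ zAz ⇒ zjAjz ⇒ zjlAljz ⇒ zjlzAzljz ⇒ zjlzzAzzljz ⇒ zjlzzlAlzzljz ⇒ zjlzzlzAzlzzljz ⇒ zjlzzlzjAjzlzzljz ⇒ zjlzzlzjjzlzzljz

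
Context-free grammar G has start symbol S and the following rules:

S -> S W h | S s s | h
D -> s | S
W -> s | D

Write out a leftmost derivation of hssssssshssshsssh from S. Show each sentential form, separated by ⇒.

S⇒SWh⇒SssWh⇒SWhssWh⇒SssWhssWh⇒SWhssWhssWh⇒SssWhssWhssWh⇒SssssWhssWhssWh⇒SssssssWhssWhssWh⇒hssssssWhssWhssWh⇒hssssssshssWhssWh⇒hssssssshssshssWh⇒hssssssshssshsssh

S ⇒ SWh   [S -> S W h]
SWh ⇒ SssWh   [S -> S s s]
SssWh ⇒ SWhssWh   [S -> S W h]
SWhssWh ⇒ SssWhssWh   [S -> S s s]
SssWhssWh ⇒ SWhssWhssWh   [S -> S W h]
SWhssWhssWh ⇒ SssWhssWhssWh   [S -> S s s]
SssWhssWhssWh ⇒ SssssWhssWhssWh   [S -> S s s]
SssssWhssWhssWh ⇒ SssssssWhssWhssWh   [S -> S s s]
SssssssWhssWhssWh ⇒ hssssssWhssWhssWh   [S -> h]
hssssssWhssWhssWh ⇒ hssssssshssWhssWh   [W -> s]
hssssssshssWhssWh ⇒ hssssssshssshssWh   [W -> s]
hssssssshssshssWh ⇒ hssssssshssshsssh   [W -> s]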